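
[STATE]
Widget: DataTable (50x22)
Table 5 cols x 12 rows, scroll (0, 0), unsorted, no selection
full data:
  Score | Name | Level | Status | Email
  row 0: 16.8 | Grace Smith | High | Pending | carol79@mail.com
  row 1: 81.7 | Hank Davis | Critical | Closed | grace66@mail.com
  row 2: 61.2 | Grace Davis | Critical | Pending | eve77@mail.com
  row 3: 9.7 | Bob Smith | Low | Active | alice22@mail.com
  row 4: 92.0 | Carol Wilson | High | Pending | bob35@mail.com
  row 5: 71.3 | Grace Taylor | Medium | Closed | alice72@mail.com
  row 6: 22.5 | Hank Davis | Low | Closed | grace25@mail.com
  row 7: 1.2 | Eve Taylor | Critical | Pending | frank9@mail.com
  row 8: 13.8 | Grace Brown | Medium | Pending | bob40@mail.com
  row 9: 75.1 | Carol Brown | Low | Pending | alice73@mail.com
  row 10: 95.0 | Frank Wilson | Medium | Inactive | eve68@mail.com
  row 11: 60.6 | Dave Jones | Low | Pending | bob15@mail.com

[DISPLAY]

Score│Name        │Level   │Status  │Email        
─────┼────────────┼────────┼────────┼─────────────
16.8 │Grace Smith │High    │Pending │carol79@mail.
81.7 │Hank Davis  │Critical│Closed  │grace66@mail.
61.2 │Grace Davis │Critical│Pending │eve77@mail.co
9.7  │Bob Smith   │Low     │Active  │alice22@mail.
92.0 │Carol Wilson│High    │Pending │bob35@mail.co
71.3 │Grace Taylor│Medium  │Closed  │alice72@mail.
22.5 │Hank Davis  │Low     │Closed  │grace25@mail.
1.2  │Eve Taylor  │Critical│Pending │frank9@mail.c
13.8 │Grace Brown │Medium  │Pending │bob40@mail.co
75.1 │Carol Brown │Low     │Pending │alice73@mail.
95.0 │Frank Wilson│Medium  │Inactive│eve68@mail.co
60.6 │Dave Jones  │Low     │Pending │bob15@mail.co
                                                  
                                                  
                                                  
                                                  
                                                  
                                                  
                                                  
                                                  


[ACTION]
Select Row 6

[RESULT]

Score│Name        │Level   │Status  │Email        
─────┼────────────┼────────┼────────┼─────────────
16.8 │Grace Smith │High    │Pending │carol79@mail.
81.7 │Hank Davis  │Critical│Closed  │grace66@mail.
61.2 │Grace Davis │Critical│Pending │eve77@mail.co
9.7  │Bob Smith   │Low     │Active  │alice22@mail.
92.0 │Carol Wilson│High    │Pending │bob35@mail.co
71.3 │Grace Taylor│Medium  │Closed  │alice72@mail.
>2.5 │Hank Davis  │Low     │Closed  │grace25@mail.
1.2  │Eve Taylor  │Critical│Pending │frank9@mail.c
13.8 │Grace Brown │Medium  │Pending │bob40@mail.co
75.1 │Carol Brown │Low     │Pending │alice73@mail.
95.0 │Frank Wilson│Medium  │Inactive│eve68@mail.co
60.6 │Dave Jones  │Low     │Pending │bob15@mail.co
                                                  
                                                  
                                                  
                                                  
                                                  
                                                  
                                                  
                                                  


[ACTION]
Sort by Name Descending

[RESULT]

Score│Name       ▼│Level   │Status  │Email        
─────┼────────────┼────────┼────────┼─────────────
81.7 │Hank Davis  │Critical│Closed  │grace66@mail.
22.5 │Hank Davis  │Low     │Closed  │grace25@mail.
71.3 │Grace Taylor│Medium  │Closed  │alice72@mail.
16.8 │Grace Smith │High    │Pending │carol79@mail.
61.2 │Grace Davis │Critical│Pending │eve77@mail.co
13.8 │Grace Brown │Medium  │Pending │bob40@mail.co
>5.0 │Frank Wilson│Medium  │Inactive│eve68@mail.co
1.2  │Eve Taylor  │Critical│Pending │frank9@mail.c
60.6 │Dave Jones  │Low     │Pending │bob15@mail.co
92.0 │Carol Wilson│High    │Pending │bob35@mail.co
75.1 │Carol Brown │Low     │Pending │alice73@mail.
9.7  │Bob Smith   │Low     │Active  │alice22@mail.
                                                  
                                                  
                                                  
                                                  
                                                  
                                                  
                                                  
                                                  


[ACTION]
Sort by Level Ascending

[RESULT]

Score│Name        │Level  ▲│Status  │Email        
─────┼────────────┼────────┼────────┼─────────────
81.7 │Hank Davis  │Critical│Closed  │grace66@mail.
61.2 │Grace Davis │Critical│Pending │eve77@mail.co
1.2  │Eve Taylor  │Critical│Pending │frank9@mail.c
16.8 │Grace Smith │High    │Pending │carol79@mail.
92.0 │Carol Wilson│High    │Pending │bob35@mail.co
22.5 │Hank Davis  │Low     │Closed  │grace25@mail.
>0.6 │Dave Jones  │Low     │Pending │bob15@mail.co
75.1 │Carol Brown │Low     │Pending │alice73@mail.
9.7  │Bob Smith   │Low     │Active  │alice22@mail.
71.3 │Grace Taylor│Medium  │Closed  │alice72@mail.
13.8 │Grace Brown │Medium  │Pending │bob40@mail.co
95.0 │Frank Wilson│Medium  │Inactive│eve68@mail.co
                                                  
                                                  
                                                  
                                                  
                                                  
                                                  
                                                  
                                                  


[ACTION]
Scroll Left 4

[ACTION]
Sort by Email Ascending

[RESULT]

Score│Name        │Level   │Status  │Email        
─────┼────────────┼────────┼────────┼─────────────
9.7  │Bob Smith   │Low     │Active  │alice22@mail.
71.3 │Grace Taylor│Medium  │Closed  │alice72@mail.
75.1 │Carol Brown │Low     │Pending │alice73@mail.
60.6 │Dave Jones  │Low     │Pending │bob15@mail.co
92.0 │Carol Wilson│High    │Pending │bob35@mail.co
13.8 │Grace Brown │Medium  │Pending │bob40@mail.co
>6.8 │Grace Smith │High    │Pending │carol79@mail.
95.0 │Frank Wilson│Medium  │Inactive│eve68@mail.co
61.2 │Grace Davis │Critical│Pending │eve77@mail.co
1.2  │Eve Taylor  │Critical│Pending │frank9@mail.c
22.5 │Hank Davis  │Low     │Closed  │grace25@mail.
81.7 │Hank Davis  │Critical│Closed  │grace66@mail.
                                                  
                                                  
                                                  
                                                  
                                                  
                                                  
                                                  
                                                  


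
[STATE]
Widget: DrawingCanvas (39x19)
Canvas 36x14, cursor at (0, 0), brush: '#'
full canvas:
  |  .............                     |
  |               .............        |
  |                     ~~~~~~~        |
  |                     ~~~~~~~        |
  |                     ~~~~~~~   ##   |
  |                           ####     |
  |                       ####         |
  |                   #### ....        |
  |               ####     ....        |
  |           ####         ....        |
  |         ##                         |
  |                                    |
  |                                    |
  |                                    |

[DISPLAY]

+ .............                        
               .............           
                     ~~~~~~~           
                     ~~~~~~~           
                     ~~~~~~~   ##      
                           ####        
                       ####            
                   #### ....           
               ####     ....           
           ####         ....           
         ##                            
                                       
                                       
                                       
                                       
                                       
                                       
                                       
                                       


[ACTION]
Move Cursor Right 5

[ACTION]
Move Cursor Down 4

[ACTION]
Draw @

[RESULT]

  .............                        
               .............           
                     ~~~~~~~           
                     ~~~~~~~           
     @               ~~~~~~~   ##      
                           ####        
                       ####            
                   #### ....           
               ####     ....           
           ####         ....           
         ##                            
                                       
                                       
                                       
                                       
                                       
                                       
                                       
                                       


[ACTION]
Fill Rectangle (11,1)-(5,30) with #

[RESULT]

  .............                        
               .............           
                     ~~~~~~~           
                     ~~~~~~~           
     @               ~~~~~~~   ##      
 ##############################        
 ##############################        
 ##############################        
 ##############################        
 ##############################        
 ##############################        
 ##############################        
                                       
                                       
                                       
                                       
                                       
                                       
                                       


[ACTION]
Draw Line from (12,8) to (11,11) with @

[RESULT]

  .............                        
               .............           
                     ~~~~~~~           
                     ~~~~~~~           
     @               ~~~~~~~   ##      
 ##############################        
 ##############################        
 ##############################        
 ##############################        
 ##############################        
 ##############################        
 #########@@###################        
        @@                             
                                       
                                       
                                       
                                       
                                       
                                       


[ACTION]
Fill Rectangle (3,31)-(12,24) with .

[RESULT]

  .............                        
               .............           
                     ~~~~~~~           
                     ~~~........       
     @               ~~~........#      
 #######################........       
 #######################........       
 #######################........       
 #######################........       
 #######################........       
 #######################........       
 #########@@############........       
        @@              ........       
                                       
                                       
                                       
                                       
                                       
                                       


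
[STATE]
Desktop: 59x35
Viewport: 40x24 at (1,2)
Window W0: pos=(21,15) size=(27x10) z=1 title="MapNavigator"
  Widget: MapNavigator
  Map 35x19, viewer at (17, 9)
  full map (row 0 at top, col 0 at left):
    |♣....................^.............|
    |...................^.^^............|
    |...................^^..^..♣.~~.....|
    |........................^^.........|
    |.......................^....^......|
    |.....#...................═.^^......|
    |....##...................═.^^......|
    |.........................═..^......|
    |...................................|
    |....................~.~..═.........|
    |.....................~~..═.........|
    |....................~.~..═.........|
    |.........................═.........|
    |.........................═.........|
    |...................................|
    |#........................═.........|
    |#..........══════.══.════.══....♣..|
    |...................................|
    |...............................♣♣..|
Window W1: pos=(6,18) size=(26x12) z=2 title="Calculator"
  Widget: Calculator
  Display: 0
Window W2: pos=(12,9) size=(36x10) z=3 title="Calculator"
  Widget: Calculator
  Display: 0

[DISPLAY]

                                        
                                        
                                        
                                        
                                        
                                        
                                        
           ┏━━━━━━━━━━━━━━━━━━━━━━━━━━━━
           ┃ Calculator                 
           ┠────────────────────────────
           ┃                            
           ┃┌───┬───┬───┬───┐           
           ┃│ 7 │ 8 │ 9 │ ÷ │           
           ┃├───┼───┼───┼───┤           
           ┃│ 4 │ 5 │ 6 │ × │           
           ┃└───┴───┴───┴───┘           
     ┏━━━━━┗━━━━━━━━━━━━━━━━━━━━━━━━━━━━
     ┃ Calculator             ┃.........
     ┠────────────────────────┨.........
     ┃                       0┃..@..~.~.
     ┃┌───┬───┬───┬───┐       ┃......~~.
     ┃│ 7 │ 8 │ 9 │ ÷ │       ┃.....~.~.
     ┃├───┼───┼───┼───┤       ┃━━━━━━━━━
     ┃│ 4 │ 5 │ 6 │ × │       ┃         


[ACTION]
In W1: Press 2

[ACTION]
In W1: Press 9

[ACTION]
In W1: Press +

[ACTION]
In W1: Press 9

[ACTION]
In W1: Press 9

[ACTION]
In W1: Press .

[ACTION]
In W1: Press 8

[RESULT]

                                        
                                        
                                        
                                        
                                        
                                        
                                        
           ┏━━━━━━━━━━━━━━━━━━━━━━━━━━━━
           ┃ Calculator                 
           ┠────────────────────────────
           ┃                            
           ┃┌───┬───┬───┬───┐           
           ┃│ 7 │ 8 │ 9 │ ÷ │           
           ┃├───┼───┼───┼───┤           
           ┃│ 4 │ 5 │ 6 │ × │           
           ┃└───┴───┴───┴───┘           
     ┏━━━━━┗━━━━━━━━━━━━━━━━━━━━━━━━━━━━
     ┃ Calculator             ┃.........
     ┠────────────────────────┨.........
     ┃                    99.8┃..@..~.~.
     ┃┌───┬───┬───┬───┐       ┃......~~.
     ┃│ 7 │ 8 │ 9 │ ÷ │       ┃.....~.~.
     ┃├───┼───┼───┼───┤       ┃━━━━━━━━━
     ┃│ 4 │ 5 │ 6 │ × │       ┃         


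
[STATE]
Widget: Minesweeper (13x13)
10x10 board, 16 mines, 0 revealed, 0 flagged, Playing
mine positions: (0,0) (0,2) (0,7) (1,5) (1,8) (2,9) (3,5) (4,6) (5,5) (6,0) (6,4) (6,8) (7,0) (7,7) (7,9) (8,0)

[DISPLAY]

■■■■■■■■■■   
■■■■■■■■■■   
■■■■■■■■■■   
■■■■■■■■■■   
■■■■■■■■■■   
■■■■■■■■■■   
■■■■■■■■■■   
■■■■■■■■■■   
■■■■■■■■■■   
■■■■■■■■■■   
             
             
             


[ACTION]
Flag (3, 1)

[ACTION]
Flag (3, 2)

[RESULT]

■■■■■■■■■■   
■■■■■■■■■■   
■■■■■■■■■■   
■⚑⚑■■■■■■■   
■■■■■■■■■■   
■■■■■■■■■■   
■■■■■■■■■■   
■■■■■■■■■■   
■■■■■■■■■■   
■■■■■■■■■■   
             
             
             


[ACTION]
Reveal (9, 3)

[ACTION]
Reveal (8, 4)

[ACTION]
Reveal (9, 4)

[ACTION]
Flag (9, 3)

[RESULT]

■■■■■■■■■■   
12111■■■■■   
    2■■■■■   
    1■■■■■   
    2■■■■■   
11 12■■■■■   
■2 1■■■■■■   
■3 1111■■■   
■2    1121   
■1           
             
             
             


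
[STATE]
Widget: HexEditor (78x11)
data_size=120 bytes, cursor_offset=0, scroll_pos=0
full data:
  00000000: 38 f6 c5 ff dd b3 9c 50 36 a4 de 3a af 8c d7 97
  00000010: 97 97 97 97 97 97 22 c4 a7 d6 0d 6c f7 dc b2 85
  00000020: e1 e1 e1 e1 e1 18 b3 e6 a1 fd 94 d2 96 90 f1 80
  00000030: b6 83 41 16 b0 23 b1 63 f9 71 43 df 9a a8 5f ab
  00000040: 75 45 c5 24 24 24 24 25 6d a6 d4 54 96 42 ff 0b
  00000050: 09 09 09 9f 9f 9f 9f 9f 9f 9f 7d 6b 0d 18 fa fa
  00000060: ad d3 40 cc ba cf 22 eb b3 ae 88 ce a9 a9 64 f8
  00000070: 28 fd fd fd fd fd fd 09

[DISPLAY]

00000000  38 f6 c5 ff dd b3 9c 50  36 a4 de 3a af 8c d7 97  |8......P6..:....|
00000010  97 97 97 97 97 97 22 c4  a7 d6 0d 6c f7 dc b2 85  |......"....l....|
00000020  e1 e1 e1 e1 e1 18 b3 e6  a1 fd 94 d2 96 90 f1 80  |................|
00000030  b6 83 41 16 b0 23 b1 63  f9 71 43 df 9a a8 5f ab  |..A..#.c.qC..._.|
00000040  75 45 c5 24 24 24 24 25  6d a6 d4 54 96 42 ff 0b  |uE.$$$$%m..T.B..|
00000050  09 09 09 9f 9f 9f 9f 9f  9f 9f 7d 6b 0d 18 fa fa  |..........}k....|
00000060  ad d3 40 cc ba cf 22 eb  b3 ae 88 ce a9 a9 64 f8  |..@...".......d.|
00000070  28 fd fd fd fd fd fd 09                           |(.......        |
                                                                              
                                                                              
                                                                              


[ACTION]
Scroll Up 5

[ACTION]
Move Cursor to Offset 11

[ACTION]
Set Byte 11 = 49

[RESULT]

00000000  38 f6 c5 ff dd b3 9c 50  36 a4 de 49 af 8c d7 97  |8......P6..I....|
00000010  97 97 97 97 97 97 22 c4  a7 d6 0d 6c f7 dc b2 85  |......"....l....|
00000020  e1 e1 e1 e1 e1 18 b3 e6  a1 fd 94 d2 96 90 f1 80  |................|
00000030  b6 83 41 16 b0 23 b1 63  f9 71 43 df 9a a8 5f ab  |..A..#.c.qC..._.|
00000040  75 45 c5 24 24 24 24 25  6d a6 d4 54 96 42 ff 0b  |uE.$$$$%m..T.B..|
00000050  09 09 09 9f 9f 9f 9f 9f  9f 9f 7d 6b 0d 18 fa fa  |..........}k....|
00000060  ad d3 40 cc ba cf 22 eb  b3 ae 88 ce a9 a9 64 f8  |..@...".......d.|
00000070  28 fd fd fd fd fd fd 09                           |(.......        |
                                                                              
                                                                              
                                                                              


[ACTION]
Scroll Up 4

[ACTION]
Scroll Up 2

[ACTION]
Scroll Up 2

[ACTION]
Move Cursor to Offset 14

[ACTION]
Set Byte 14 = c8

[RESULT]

00000000  38 f6 c5 ff dd b3 9c 50  36 a4 de 49 af 8c C8 97  |8......P6..I....|
00000010  97 97 97 97 97 97 22 c4  a7 d6 0d 6c f7 dc b2 85  |......"....l....|
00000020  e1 e1 e1 e1 e1 18 b3 e6  a1 fd 94 d2 96 90 f1 80  |................|
00000030  b6 83 41 16 b0 23 b1 63  f9 71 43 df 9a a8 5f ab  |..A..#.c.qC..._.|
00000040  75 45 c5 24 24 24 24 25  6d a6 d4 54 96 42 ff 0b  |uE.$$$$%m..T.B..|
00000050  09 09 09 9f 9f 9f 9f 9f  9f 9f 7d 6b 0d 18 fa fa  |..........}k....|
00000060  ad d3 40 cc ba cf 22 eb  b3 ae 88 ce a9 a9 64 f8  |..@...".......d.|
00000070  28 fd fd fd fd fd fd 09                           |(.......        |
                                                                              
                                                                              
                                                                              


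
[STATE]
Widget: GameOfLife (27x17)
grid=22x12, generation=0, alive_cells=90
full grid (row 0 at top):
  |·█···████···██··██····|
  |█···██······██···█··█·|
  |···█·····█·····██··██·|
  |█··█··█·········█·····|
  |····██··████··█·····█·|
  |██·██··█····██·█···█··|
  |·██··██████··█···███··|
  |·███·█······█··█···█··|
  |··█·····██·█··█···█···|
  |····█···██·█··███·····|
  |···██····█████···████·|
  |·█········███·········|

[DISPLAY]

Gen: 0                     
·█···████···██··██····     
█···██······██···█··█·     
···█·····█·····██··██·     
█··█··█·········█·····     
····██··████··█·····█·     
██·██··█····██·█···█··     
·██··██████··█···███··     
·███·█······█··█···█··     
··█·····██·█··█···█···     
····█···██·█··███·····     
···██····█████···████·     
·█········███·········     
                           
                           
                           
                           


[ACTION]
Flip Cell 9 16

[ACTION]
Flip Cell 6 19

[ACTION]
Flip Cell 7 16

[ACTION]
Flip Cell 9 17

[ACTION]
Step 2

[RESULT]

Gen: 2                     
····█··██···█··███·█··     
···█···██···█·······█·     
···█·█·██····█·······█     
·█·█·█··█·████···████·     
█··█·███████··██··█·█·     
█···██·········███·█··     
··██·██·█·██···█·█··█·     
··██·███···········█··     
··█·······██······█···     
··█·██··██·········█··     
···██········█·····█··     
·············██····█··     
                           
                           
                           
                           


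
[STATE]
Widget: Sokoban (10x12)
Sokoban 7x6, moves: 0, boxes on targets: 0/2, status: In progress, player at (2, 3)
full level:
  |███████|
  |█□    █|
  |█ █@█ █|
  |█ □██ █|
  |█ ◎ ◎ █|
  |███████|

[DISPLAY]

███████   
█□    █   
█ █@█ █   
█ □██ █   
█ ◎ ◎ █   
███████   
Moves: 0  
          
          
          
          
          


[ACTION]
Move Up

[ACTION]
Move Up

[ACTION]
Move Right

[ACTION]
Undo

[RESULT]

███████   
█□ @  █   
█ █ █ █   
█ □██ █   
█ ◎ ◎ █   
███████   
Moves: 1  
          
          
          
          
          


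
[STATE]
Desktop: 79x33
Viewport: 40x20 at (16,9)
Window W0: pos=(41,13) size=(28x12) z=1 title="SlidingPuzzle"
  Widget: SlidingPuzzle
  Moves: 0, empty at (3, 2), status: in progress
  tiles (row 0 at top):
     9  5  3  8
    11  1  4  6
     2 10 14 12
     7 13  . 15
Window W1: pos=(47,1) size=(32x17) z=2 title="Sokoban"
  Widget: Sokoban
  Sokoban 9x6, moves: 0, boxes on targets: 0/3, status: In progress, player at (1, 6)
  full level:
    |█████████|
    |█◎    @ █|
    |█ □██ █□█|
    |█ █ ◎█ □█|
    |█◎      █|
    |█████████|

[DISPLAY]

                               ┃████████
                               ┃Moves: 0
                               ┃        
                               ┃        
                         ┏━━━━━┃        
                         ┃ Slid┃        
                         ┠─────┃        
                         ┃┌────┃        
                         ┃│  9 ┗━━━━━━━━
                         ┃├────┼────┼───
                         ┃│ 11 │  1 │  4
                         ┃├────┼────┼───
                         ┃│  2 │ 10 │ 14
                         ┃├────┼────┼───
                         ┃│  7 │ 13 │   
                         ┗━━━━━━━━━━━━━━
                                        
                                        
                                        
                                        


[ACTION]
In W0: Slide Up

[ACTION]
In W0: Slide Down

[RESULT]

                               ┃████████
                               ┃Moves: 0
                               ┃        
                               ┃        
                         ┏━━━━━┃        
                         ┃ Slid┃        
                         ┠─────┃        
                         ┃┌────┃        
                         ┃│  9 ┗━━━━━━━━
                         ┃├────┼────┼───
                         ┃│ 11 │  1 │  4
                         ┃├────┼────┼───
                         ┃│  2 │ 10 │   
                         ┃├────┼────┼───
                         ┃│  7 │ 13 │ 14
                         ┗━━━━━━━━━━━━━━
                                        
                                        
                                        
                                        


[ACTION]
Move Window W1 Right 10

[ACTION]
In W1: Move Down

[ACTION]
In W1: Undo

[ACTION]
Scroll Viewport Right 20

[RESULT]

           ┃█████████                   
           ┃Moves: 0  0/3               
           ┃                            
           ┃                            
     ┏━━━━━┃                            
     ┃ Slid┃                            
     ┠─────┃                            
     ┃┌────┃                            
     ┃│  9 ┗━━━━━━━━━━━━━━━━━━━━━━━━━━━━
     ┃├────┼────┼────┼────┤     ┃       
     ┃│ 11 │  1 │  4 │  6 │     ┃       
     ┃├────┼────┼────┼────┤     ┃       
     ┃│  2 │ 10 │    │ 12 │     ┃       
     ┃├────┼────┼────┼────┤     ┃       
     ┃│  7 │ 13 │ 14 │ 15 │     ┃       
     ┗━━━━━━━━━━━━━━━━━━━━━━━━━━┛       
                                        
                                        
                                        
                                        


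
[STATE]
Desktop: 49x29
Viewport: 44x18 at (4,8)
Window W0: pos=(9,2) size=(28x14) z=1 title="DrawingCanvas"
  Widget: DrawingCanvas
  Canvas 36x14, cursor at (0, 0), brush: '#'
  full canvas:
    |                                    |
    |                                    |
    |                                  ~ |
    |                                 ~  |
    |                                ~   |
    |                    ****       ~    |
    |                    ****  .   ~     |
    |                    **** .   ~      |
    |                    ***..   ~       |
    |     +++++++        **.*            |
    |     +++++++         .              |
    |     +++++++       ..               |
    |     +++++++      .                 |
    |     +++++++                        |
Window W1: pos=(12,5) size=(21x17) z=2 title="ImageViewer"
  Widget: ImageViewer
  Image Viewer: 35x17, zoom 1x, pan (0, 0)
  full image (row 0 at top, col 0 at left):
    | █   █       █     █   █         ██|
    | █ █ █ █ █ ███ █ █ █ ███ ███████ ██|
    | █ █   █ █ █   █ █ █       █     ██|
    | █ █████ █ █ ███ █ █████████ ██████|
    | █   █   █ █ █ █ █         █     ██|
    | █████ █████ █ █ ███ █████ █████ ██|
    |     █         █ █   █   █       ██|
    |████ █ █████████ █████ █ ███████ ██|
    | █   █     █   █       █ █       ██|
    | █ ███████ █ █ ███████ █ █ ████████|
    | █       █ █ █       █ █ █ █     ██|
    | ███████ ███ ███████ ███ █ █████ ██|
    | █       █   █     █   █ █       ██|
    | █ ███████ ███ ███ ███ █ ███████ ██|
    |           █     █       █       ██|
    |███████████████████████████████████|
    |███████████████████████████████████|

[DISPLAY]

     ┃  ┃ █   █       █     ┃   ┃           
     ┃  ┃ █ █ █ █ █ ███ █ █ ┃   ┃           
     ┃  ┃ █ █   █ █ █   █ █ ┃*  ┃           
     ┃  ┃ █ █████ █ █ ███ █ ┃*  ┃           
     ┃  ┃ █   █   █ █ █ █ █ ┃* .┃           
     ┃  ┃ █████ █████ █ █ ██┃.. ┃           
     ┃  ┃     █         █ █ ┃*  ┃           
     ┗━━┃████ █ █████████ ██┃━━━┛           
        ┃ █   █     █   █   ┃               
        ┃ █ ███████ █ █ ████┃               
        ┃ █       █ █ █     ┃               
        ┃ ███████ ███ ██████┃               
        ┃ █       █   █     ┃               
        ┗━━━━━━━━━━━━━━━━━━━┛               
                                            
                                            
                                            
                                            


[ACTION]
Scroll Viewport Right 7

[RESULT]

    ┃  ┃ █   █       █     ┃   ┃            
    ┃  ┃ █ █ █ █ █ ███ █ █ ┃   ┃            
    ┃  ┃ █ █   █ █ █   █ █ ┃*  ┃            
    ┃  ┃ █ █████ █ █ ███ █ ┃*  ┃            
    ┃  ┃ █   █   █ █ █ █ █ ┃* .┃            
    ┃  ┃ █████ █████ █ █ ██┃.. ┃            
    ┃  ┃     █         █ █ ┃*  ┃            
    ┗━━┃████ █ █████████ ██┃━━━┛            
       ┃ █   █     █   █   ┃                
       ┃ █ ███████ █ █ ████┃                
       ┃ █       █ █ █     ┃                
       ┃ ███████ ███ ██████┃                
       ┃ █       █   █     ┃                
       ┗━━━━━━━━━━━━━━━━━━━┛                
                                            
                                            
                                            
                                            


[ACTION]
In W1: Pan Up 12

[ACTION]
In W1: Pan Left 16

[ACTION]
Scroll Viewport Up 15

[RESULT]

                                            
                                            
    ┏━━━━━━━━━━━━━━━━━━━━━━━━━━┓            
    ┃ DrawingCanvas            ┃            
    ┠──────────────────────────┨            
    ┃+ ┏━━━━━━━━━━━━━━━━━━━┓   ┃            
    ┃  ┃ ImageViewer       ┃   ┃            
    ┃  ┠───────────────────┨   ┃            
    ┃  ┃ █   █       █     ┃   ┃            
    ┃  ┃ █ █ █ █ █ ███ █ █ ┃   ┃            
    ┃  ┃ █ █   █ █ █   █ █ ┃*  ┃            
    ┃  ┃ █ █████ █ █ ███ █ ┃*  ┃            
    ┃  ┃ █   █   █ █ █ █ █ ┃* .┃            
    ┃  ┃ █████ █████ █ █ ██┃.. ┃            
    ┃  ┃     █         █ █ ┃*  ┃            
    ┗━━┃████ █ █████████ ██┃━━━┛            
       ┃ █   █     █   █   ┃                
       ┃ █ ███████ █ █ ████┃                


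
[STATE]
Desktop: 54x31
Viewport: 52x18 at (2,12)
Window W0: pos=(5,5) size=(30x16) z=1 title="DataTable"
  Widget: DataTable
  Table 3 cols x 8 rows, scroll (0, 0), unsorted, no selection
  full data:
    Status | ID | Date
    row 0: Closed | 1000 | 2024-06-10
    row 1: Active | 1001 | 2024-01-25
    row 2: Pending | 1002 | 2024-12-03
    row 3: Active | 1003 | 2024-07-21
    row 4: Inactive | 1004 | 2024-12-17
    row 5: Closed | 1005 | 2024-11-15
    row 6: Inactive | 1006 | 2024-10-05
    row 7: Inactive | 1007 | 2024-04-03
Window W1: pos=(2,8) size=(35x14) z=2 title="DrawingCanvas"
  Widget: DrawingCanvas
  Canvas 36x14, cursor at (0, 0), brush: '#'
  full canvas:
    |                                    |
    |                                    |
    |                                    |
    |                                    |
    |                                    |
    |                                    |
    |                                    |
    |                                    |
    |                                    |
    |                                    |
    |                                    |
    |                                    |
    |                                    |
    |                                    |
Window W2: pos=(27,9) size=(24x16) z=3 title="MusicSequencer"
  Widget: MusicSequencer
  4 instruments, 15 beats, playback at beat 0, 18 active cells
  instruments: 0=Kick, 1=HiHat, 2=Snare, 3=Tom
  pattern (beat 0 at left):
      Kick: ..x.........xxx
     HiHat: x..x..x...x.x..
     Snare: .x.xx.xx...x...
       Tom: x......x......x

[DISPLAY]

┃                        ┃      ▼12345678901234 ┃   
┃                        ┃  Kick··█·········███ ┃   
┃                        ┃ HiHat█··█··█···█·█·· ┃   
┃                        ┃ Snare·█·██·██···█··· ┃   
┃                        ┃   Tom█······█······█ ┃   
┃                        ┃                      ┃   
┃                        ┃                      ┃   
┃                        ┃                      ┃   
┃                        ┃                      ┃   
┗━━━━━━━━━━━━━━━━━━━━━━━━┃                      ┃   
                         ┃                      ┃   
                         ┃                      ┃   
                         ┗━━━━━━━━━━━━━━━━━━━━━━┛   
                                                    
                                                    
                                                    
                                                    
                                                    


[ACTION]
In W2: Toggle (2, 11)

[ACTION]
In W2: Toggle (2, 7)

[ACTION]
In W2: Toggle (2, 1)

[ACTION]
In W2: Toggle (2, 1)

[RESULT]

┃                        ┃      ▼12345678901234 ┃   
┃                        ┃  Kick··█·········███ ┃   
┃                        ┃ HiHat█··█··█···█·█·· ┃   
┃                        ┃ Snare·█·██·█········ ┃   
┃                        ┃   Tom█······█······█ ┃   
┃                        ┃                      ┃   
┃                        ┃                      ┃   
┃                        ┃                      ┃   
┃                        ┃                      ┃   
┗━━━━━━━━━━━━━━━━━━━━━━━━┃                      ┃   
                         ┃                      ┃   
                         ┃                      ┃   
                         ┗━━━━━━━━━━━━━━━━━━━━━━┛   
                                                    
                                                    
                                                    
                                                    
                                                    


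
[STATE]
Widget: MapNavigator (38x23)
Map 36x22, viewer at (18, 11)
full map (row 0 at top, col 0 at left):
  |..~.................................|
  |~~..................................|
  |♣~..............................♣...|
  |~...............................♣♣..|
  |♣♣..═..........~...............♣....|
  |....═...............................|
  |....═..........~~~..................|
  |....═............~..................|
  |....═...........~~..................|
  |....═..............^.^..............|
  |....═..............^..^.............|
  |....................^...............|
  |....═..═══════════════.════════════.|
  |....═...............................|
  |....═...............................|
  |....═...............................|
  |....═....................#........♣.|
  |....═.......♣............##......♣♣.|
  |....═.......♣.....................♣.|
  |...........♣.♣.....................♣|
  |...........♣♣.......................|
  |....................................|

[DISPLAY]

 ..~................................. 
 ~~.................................. 
 ♣~..............................♣... 
 ~...............................♣♣.. 
 ♣♣..═..........~...............♣.... 
 ....═............................... 
 ....═..........~~~.................. 
 ....═............~.................. 
 ....═...........~~.................. 
 ....═..............^.^.............. 
 ....═..............^..^............. 
 ..................@.^............... 
 ....═..═══════════════.════════════. 
 ....═............................... 
 ....═............................... 
 ....═............................... 
 ....═....................#........♣. 
 ....═.......♣............##......♣♣. 
 ....═.......♣.....................♣. 
 ...........♣.♣.....................♣ 
 ...........♣♣....................... 
 .................................... 
                                      


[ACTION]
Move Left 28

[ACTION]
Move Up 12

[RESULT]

                                      
                                      
                                      
                                      
                                      
                                      
                                      
                                      
                                      
                                      
                                      
                   @.~................
                   ~~.................
                   ♣~.................
                   ~..................
                   ♣♣..═..........~...
                   ....═..............
                   ....═..........~~~.
                   ....═............~.
                   ....═...........~~.
                   ....═..............
                   ....═..............
                   ...................


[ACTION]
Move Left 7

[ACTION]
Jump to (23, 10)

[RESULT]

                                      
................................      
................................      
............................♣...      
............................♣♣..      
═..........~...............♣....      
═...............................      
═..........~~~..................      
═............~..................      
═...........~~..................      
═..............^.^..............      
═..............^..^@............      
................^...............      
═..═══════════════.════════════.      
═...............................      
═...............................      
═...............................      
═....................#........♣.      
═.......♣............##......♣♣.      
═.......♣.....................♣.      
.......♣.♣.....................♣      
.......♣♣.......................      
................................      


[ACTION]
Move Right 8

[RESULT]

                                      
........................              
........................              
....................♣...              
....................♣♣..              
...~...............♣....              
........................              
...~~~..................              
.....~..................              
....~~..................              
.......^.^..............              
.......^..^........@....              
........^...............              
══════════.════════════.              
........................              
........................              
........................              
.............#........♣.              
♣............##......♣♣.              
♣.....................♣.              
.♣.....................♣              
♣.......................              
........................              


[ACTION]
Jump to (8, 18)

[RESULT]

           ....═............~.........
           ....═...........~~.........
           ....═..............^.^.....
           ....═..............^..^....
           ....................^......
           ....═..═══════════════.════
           ....═......................
           ....═......................
           ....═......................
           ....═....................#.
           ....═.......♣............##
           ....═...@...♣..............
           ...........♣.♣.............
           ...........♣♣..............
           ...........................
                                      
                                      
                                      
                                      
                                      
                                      
                                      
                                      
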